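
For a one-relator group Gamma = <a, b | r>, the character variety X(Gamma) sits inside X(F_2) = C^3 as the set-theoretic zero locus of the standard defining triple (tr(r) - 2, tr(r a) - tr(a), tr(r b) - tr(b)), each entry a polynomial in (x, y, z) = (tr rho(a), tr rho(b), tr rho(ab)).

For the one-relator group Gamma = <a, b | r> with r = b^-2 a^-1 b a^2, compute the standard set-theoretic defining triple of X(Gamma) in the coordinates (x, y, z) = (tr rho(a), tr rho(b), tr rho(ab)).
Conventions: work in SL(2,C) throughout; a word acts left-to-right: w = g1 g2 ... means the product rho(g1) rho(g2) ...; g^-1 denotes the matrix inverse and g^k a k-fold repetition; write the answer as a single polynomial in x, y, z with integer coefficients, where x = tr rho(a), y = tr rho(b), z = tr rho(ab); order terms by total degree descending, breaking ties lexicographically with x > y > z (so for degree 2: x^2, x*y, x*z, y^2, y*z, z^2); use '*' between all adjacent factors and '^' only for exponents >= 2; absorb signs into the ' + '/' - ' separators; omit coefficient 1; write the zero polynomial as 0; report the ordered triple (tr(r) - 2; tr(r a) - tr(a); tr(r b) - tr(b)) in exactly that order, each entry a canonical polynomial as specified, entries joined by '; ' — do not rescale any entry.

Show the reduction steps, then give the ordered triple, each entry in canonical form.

-x^2*y^2*z + x^3*y + x*y^3 + x*y*z^2 - 3*x*y - z - 2; -x^3*y^2*z + x^4*y + x^2*y^3 + x^2*y*z^2 + x*y^2*z - 4*x^2*y - y^3 - y*z^2 - x*z - x + 3*y; -x^2*y*z + x^3 + x*y^2 + x*z^2 - 3*x - y

trace(a^2) = trace(a) * trace(a) - trace(1)  (reduce the a square) = x^2 - 2
use: trace(b a^2) = trace(a) * trace(b a) - trace(b)  (reduce the a square) = x*z - y
trace(a b a^2) = trace(a) * trace(b a^2) - trace(b a)  (reduce the a square) = x^2*z - x*y - z
trace(b a b a) = trace(a b) * trace(a b) - trace(1)  (split on a) = z^2 - 2
use: trace(b a b) = trace(b) * trace(a b) - trace(a)  (reduce the b square) = y*z - x
use: trace(a b a^2 b) = trace(a) * trace(b a b a) - trace(b a b)  (reduce the a square) = x*z^2 - y*z - x
use: trace(b a^2 b^-1 a) = trace(a b a^2) * trace(b) - trace(a b a^2 b)  (eliminate b^-1) = x^2*y*z - x*y^2 - x*z^2 + x
trace(a^-1 b a^2 b^-1) = trace(b a^2 b^-1) * trace(a) - trace(b a^2 b^-1 a)  (eliminate a^-1) = -x^2*y*z + x^3 + x*y^2 + x*z^2 - 3*x
trace(b^-2 a^-1 b a^2) = trace(a^-1 b a^2 b^-1) * trace(b) - trace(a^-1 b a^2)  (eliminate b^-1) = -x^2*y^2*z + x^3*y + x*y^3 + x*y*z^2 - 3*x*y - z
apply: trace(a^3) = trace(a) * trace(a^2) - trace(a) = x^3 - 3*x
apply: trace(a b a^3) = trace(a) * trace(b a^3) - trace(b a^2) = x^3*z - x^2*y - 2*x*z + y
trace(a b a^3 b) = trace(a) * trace(b a b a^2) - trace(b a b a) = x^2*z^2 - x*y*z - x^2 - z^2 + 2
trace(b a^3 b^-1 a) = trace(a b a^3) * trace(b) - trace(a b a^3 b) = x^3*y*z - x^2*y^2 - x^2*z^2 - x*y*z + x^2 + y^2 + z^2 - 2
trace(a^-1 b a^3 b^-1) = trace(b a^3 b^-1) * trace(a) - trace(b a^3 b^-1 a) = -x^3*y*z + x^4 + x^2*y^2 + x^2*z^2 + x*y*z - 4*x^2 - y^2 - z^2 + 2
trace(b^-2 a^-1 b a^3) = trace(a^-1 b a^3 b^-1) * trace(b) - trace(a^-1 b a^3) = -x^3*y^2*z + x^4*y + x^2*y^3 + x^2*y*z^2 + x*y^2*z - 4*x^2*y - y^3 - y*z^2 - x*z + 3*y
assemble the triple (trace(r) - 2; trace(r a) - x; trace(r b) - y)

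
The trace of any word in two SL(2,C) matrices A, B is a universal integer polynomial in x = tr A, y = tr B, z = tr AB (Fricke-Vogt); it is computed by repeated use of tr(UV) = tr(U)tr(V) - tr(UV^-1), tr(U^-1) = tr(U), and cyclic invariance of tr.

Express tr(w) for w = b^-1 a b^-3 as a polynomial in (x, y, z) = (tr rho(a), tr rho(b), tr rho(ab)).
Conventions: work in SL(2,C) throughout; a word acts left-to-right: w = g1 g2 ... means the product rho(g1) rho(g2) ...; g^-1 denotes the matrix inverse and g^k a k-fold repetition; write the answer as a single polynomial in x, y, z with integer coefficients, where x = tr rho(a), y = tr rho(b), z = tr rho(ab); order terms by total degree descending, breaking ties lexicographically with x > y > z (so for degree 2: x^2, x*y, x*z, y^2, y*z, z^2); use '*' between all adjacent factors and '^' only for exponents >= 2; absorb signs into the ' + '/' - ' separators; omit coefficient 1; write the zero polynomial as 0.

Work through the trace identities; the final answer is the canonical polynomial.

trace(b^-1 a) = trace(a)*trace(b) - trace(a b)   [inverse elimination on b] = x*y - z
trace(a b^-2) = trace(b^-1 a)*trace(b) - trace(b^-1 a b)   [inverse elimination on b] = x*y^2 - y*z - x
trace(b^-1 a b^-2) = trace(a b^-2)*trace(b) - trace(a b^-1)   [inverse elimination on b] = x*y^3 - y^2*z - 2*x*y + z
trace(b^-1 a b^-3) = trace(b^-1 a b^-2)*trace(b) - trace(b^-1 a b^-1)   [inverse elimination on b] = x*y^4 - y^3*z - 3*x*y^2 + 2*y*z + x

x*y^4 - y^3*z - 3*x*y^2 + 2*y*z + x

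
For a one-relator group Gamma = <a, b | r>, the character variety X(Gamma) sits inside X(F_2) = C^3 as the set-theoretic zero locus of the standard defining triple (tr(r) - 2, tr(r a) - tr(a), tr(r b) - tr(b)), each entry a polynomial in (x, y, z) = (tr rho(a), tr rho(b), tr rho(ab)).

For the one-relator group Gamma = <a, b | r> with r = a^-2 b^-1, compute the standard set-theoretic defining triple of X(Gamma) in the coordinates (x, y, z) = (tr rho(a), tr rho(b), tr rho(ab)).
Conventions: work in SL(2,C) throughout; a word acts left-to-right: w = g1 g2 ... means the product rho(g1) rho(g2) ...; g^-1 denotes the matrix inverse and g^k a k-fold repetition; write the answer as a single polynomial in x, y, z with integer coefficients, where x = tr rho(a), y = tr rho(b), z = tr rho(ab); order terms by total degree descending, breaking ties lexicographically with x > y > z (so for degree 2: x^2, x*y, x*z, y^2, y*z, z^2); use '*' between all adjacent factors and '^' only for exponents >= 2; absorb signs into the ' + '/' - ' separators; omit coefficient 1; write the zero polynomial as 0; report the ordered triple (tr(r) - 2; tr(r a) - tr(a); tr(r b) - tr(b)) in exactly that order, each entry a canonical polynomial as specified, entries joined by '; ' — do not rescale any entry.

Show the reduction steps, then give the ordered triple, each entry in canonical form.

apply: trace(a^-1) = trace(a) = x
trace(a^-1 b) = trace(b) trace(a) - trace(b a) = x*y - z
use: trace(a^-1 b^-1) = trace(a^-1) trace(b) - trace(a^-1 b) = z
use: trace(a^-2 b^-1) = trace(a^-1 b^-1) trace(a) - trace(a^-1 b^-1 a) = x*z - y
trace(a^-2) = trace(a^-1) trace(a) - trace(1) = x^2 - 2
assemble the triple (trace(r) - 2; trace(r a) - x; trace(r b) - y)

x*z - y - 2; -x + z; x^2 - y - 2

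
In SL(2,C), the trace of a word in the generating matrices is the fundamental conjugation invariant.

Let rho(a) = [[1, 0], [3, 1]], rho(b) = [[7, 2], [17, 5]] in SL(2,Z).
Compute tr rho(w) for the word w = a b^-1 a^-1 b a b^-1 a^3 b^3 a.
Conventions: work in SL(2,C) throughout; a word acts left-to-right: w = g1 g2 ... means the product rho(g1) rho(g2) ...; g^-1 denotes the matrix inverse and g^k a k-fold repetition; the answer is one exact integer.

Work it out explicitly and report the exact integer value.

-1134578

rho(a) = [[1, 0], [3, 1]]
... * rho(b^-1) = [[5, -2], [-17, 7]]  ->  [[5, -2], [-2, 1]]
... * rho(a^-1) = [[1, 0], [-3, 1]]  ->  [[11, -2], [-5, 1]]
... * rho(b) = [[7, 2], [17, 5]]  ->  [[43, 12], [-18, -5]]
... * rho(a) = [[1, 0], [3, 1]]  ->  [[79, 12], [-33, -5]]
... * rho(b^-1) = [[5, -2], [-17, 7]]  ->  [[191, -74], [-80, 31]]
... * rho(a) = [[1, 0], [3, 1]]  ->  [[-31, -74], [13, 31]]
... * rho(a) = [[1, 0], [3, 1]]  ->  [[-253, -74], [106, 31]]
... * rho(a) = [[1, 0], [3, 1]]  ->  [[-475, -74], [199, 31]]
... * rho(b) = [[7, 2], [17, 5]]  ->  [[-4583, -1320], [1920, 553]]
... * rho(b) = [[7, 2], [17, 5]]  ->  [[-54521, -15766], [22841, 6605]]
... * rho(b) = [[7, 2], [17, 5]]  ->  [[-649669, -187872], [272172, 78707]]
... * rho(a) = [[1, 0], [3, 1]]  ->  [[-1213285, -187872], [508293, 78707]]
tr = -1213285 + 78707 = -1134578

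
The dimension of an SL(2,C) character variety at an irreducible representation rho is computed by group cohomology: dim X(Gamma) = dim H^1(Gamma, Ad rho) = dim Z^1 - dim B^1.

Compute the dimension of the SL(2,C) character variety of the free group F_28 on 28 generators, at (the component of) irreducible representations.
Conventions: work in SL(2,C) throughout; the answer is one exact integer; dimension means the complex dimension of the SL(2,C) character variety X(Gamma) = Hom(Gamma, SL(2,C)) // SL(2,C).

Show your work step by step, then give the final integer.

Gamma = F_28 has 28 generators and no relators.
A cocycle picks one sl_2 vector per generator freely, giving dim Z^1 = 3*28 = 84.
dim B^1 = 3: the coboundary map is injective because an irreducible image has centralizer 0 in sl_2.
dim H^1 = 84 - 3 = 81, which is dim X.

81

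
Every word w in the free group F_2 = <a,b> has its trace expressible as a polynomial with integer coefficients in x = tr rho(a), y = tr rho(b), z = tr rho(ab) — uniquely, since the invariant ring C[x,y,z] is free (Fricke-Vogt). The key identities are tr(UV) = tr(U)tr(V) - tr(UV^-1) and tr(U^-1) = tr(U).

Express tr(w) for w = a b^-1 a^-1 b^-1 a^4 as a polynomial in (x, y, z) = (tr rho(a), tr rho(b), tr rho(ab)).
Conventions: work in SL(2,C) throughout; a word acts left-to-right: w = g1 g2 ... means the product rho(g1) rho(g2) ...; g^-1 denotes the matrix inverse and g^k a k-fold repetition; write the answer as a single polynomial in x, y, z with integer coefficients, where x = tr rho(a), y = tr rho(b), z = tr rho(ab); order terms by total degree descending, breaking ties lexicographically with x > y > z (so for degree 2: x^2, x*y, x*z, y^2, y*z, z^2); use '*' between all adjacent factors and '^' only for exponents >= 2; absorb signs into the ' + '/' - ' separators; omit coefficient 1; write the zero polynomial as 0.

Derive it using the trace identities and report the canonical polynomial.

tr(a^2) = tr(a) * tr(a) - tr(1)   [square of a] = x^2 - 2
tr(a^3) = tr(a) * tr(a^2) - tr(a)   [square of a] = x^3 - 3*x
and tr(a^4) = tr(a) * tr(a^3) - tr(a^2)   [square of a] = x^4 - 4*x^2 + 2
and tr(a^5) = tr(a) * tr(a^4) - tr(a^3)   [square of a] = x^5 - 5*x^3 + 5*x
tr(b a^2) = tr(a) * tr(b a) - tr(b)   [square of a] = x*z - y
tr(a^2 b a) = tr(a) * tr(b a^2) - tr(b a)   [square of a] = x^2*z - x*y - z
tr(a^3 b a) = tr(a) * tr(a^2 b a) - tr(a^2 b)   [square of a] = x^3*z - x^2*y - 2*x*z + y
tr(a^5 b) = tr(a) * tr(a^3 b a) - tr(a^3 b)   [square of a] = x^4*z - x^3*y - 3*x^2*z + 2*x*y + z
tr(b^-1 a^5) = tr(a^5) * tr(b) - tr(a^5 b)   [inverse elimination on b] = x^5*y - x^4*z - 4*x^3*y + 3*x^2*z + 3*x*y - z
next, tr(b^-1 a^5 b^-1) = tr(b^-1 a^5) * tr(b) - tr(b^-1 a^5 b)   [inverse elimination on b] = x^5*y^2 - x^4*y*z - x^5 - 4*x^3*y^2 + 3*x^2*y*z + 5*x^3 + 3*x*y^2 - y*z - 5*x
and tr(a^6) = tr(a) * tr(a^5) - tr(a^4)   [square of a] = x^6 - 6*x^4 + 9*x^2 - 2
next, tr(a^6 b) = tr(a) * tr(a b a^4) - tr(a b a^3)   [square of a] = x^5*z - x^4*y - 4*x^3*z + 3*x^2*y + 3*x*z - y
tr(a b^-1 a^5) = tr(a^6) * tr(b) - tr(a^6 b)   [inverse elimination on b] = x^6*y - x^5*z - 5*x^4*y + 4*x^3*z + 6*x^2*y - 3*x*z - y
and tr(b a b a) = tr(b a) * tr(b a) - tr(1)   [split at a repeated b] = z^2 - 2
next, tr(b a b) = tr(b) * tr(a b) - tr(a)   [square of b] = y*z - x
tr(b a b a^2) = tr(a) * tr(b a b a) - tr(b a b)   [square of a] = x*z^2 - y*z - x
and tr(b a b a^3) = tr(a) * tr(b a b a^2) - tr(b a b a)   [square of a] = x^2*z^2 - x*y*z - x^2 - z^2 + 2
next, tr(b a b a^4) = tr(a) * tr(b a b a^3) - tr(b a b a^2)   [square of a] = x^3*z^2 - x^2*y*z - x^3 - 2*x*z^2 + y*z + 3*x
tr(a^5 b a b) = tr(a) * tr(b a b a^4) - tr(b a b a^3)   [square of a] = x^4*z^2 - x^3*y*z - x^4 - 3*x^2*z^2 + 2*x*y*z + 4*x^2 + z^2 - 2
and tr(a b^-1 a^5 b) = tr(a^5 b a) * tr(b) - tr(a^5 b a b)   [inverse elimination on b] = x^5*y*z - x^4*y^2 - x^4*z^2 - 3*x^3*y*z + x^4 + 3*x^2*y^2 + 3*x^2*z^2 + x*y*z - 4*x^2 - y^2 - z^2 + 2
tr(b^-1 a^5 b^-1 a) = tr(a b^-1 a^5) * tr(b) - tr(a b^-1 a^5 b)   [inverse elimination on b] = x^6*y^2 - 2*x^5*y*z - 4*x^4*y^2 + x^4*z^2 + 7*x^3*y*z - x^4 + 3*x^2*y^2 - 3*x^2*z^2 - 4*x*y*z + 4*x^2 + z^2 - 2
and tr(a b^-1 a^-1 b^-1 a^4) = tr(b^-1 a^5 b^-1) * tr(a) - tr(b^-1 a^5 b^-1 a)   [inverse elimination on a] = x^5*y*z - x^6 - x^4*z^2 - 4*x^3*y*z + 6*x^4 + 3*x^2*z^2 + 3*x*y*z - 9*x^2 - z^2 + 2

x^5*y*z - x^6 - x^4*z^2 - 4*x^3*y*z + 6*x^4 + 3*x^2*z^2 + 3*x*y*z - 9*x^2 - z^2 + 2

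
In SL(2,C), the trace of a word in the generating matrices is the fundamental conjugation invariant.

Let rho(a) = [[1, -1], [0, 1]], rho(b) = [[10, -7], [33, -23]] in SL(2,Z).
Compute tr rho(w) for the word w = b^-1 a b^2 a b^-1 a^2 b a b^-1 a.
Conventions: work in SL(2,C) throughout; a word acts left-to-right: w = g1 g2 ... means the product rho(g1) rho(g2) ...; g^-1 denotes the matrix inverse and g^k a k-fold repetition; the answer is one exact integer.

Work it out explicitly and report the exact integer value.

-611378755

rho(b^-1) = [[-23, 7], [-33, 10]]
... * rho(a) = [[1, -1], [0, 1]]  ->  [[-23, 30], [-33, 43]]
... * rho(b) = [[10, -7], [33, -23]]  ->  [[760, -529], [1089, -758]]
... * rho(b) = [[10, -7], [33, -23]]  ->  [[-9857, 6847], [-14124, 9811]]
... * rho(a) = [[1, -1], [0, 1]]  ->  [[-9857, 16704], [-14124, 23935]]
... * rho(b^-1) = [[-23, 7], [-33, 10]]  ->  [[-324521, 98041], [-465003, 140482]]
... * rho(a) = [[1, -1], [0, 1]]  ->  [[-324521, 422562], [-465003, 605485]]
... * rho(a) = [[1, -1], [0, 1]]  ->  [[-324521, 747083], [-465003, 1070488]]
... * rho(b) = [[10, -7], [33, -23]]  ->  [[21408529, -14911262], [30676074, -21366203]]
... * rho(a) = [[1, -1], [0, 1]]  ->  [[21408529, -36319791], [30676074, -52042277]]
... * rho(b^-1) = [[-23, 7], [-33, 10]]  ->  [[706156936, -213338207], [1011845439, -305690252]]
... * rho(a) = [[1, -1], [0, 1]]  ->  [[706156936, -919495143], [1011845439, -1317535691]]
tr = 706156936 + -1317535691 = -611378755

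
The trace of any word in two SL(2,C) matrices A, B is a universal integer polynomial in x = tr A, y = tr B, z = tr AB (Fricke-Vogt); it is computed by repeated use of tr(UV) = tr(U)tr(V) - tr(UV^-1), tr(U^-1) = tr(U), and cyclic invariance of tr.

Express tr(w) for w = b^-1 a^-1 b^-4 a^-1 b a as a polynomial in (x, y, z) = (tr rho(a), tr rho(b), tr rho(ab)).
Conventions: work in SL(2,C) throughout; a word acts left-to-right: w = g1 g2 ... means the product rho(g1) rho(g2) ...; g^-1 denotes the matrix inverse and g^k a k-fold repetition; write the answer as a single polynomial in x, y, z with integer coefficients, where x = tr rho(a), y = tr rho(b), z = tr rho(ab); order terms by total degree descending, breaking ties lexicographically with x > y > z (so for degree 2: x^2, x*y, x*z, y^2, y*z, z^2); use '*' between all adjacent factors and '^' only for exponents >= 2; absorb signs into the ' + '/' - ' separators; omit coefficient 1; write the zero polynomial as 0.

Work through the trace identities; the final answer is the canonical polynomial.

-x*y^4*z^2 + 2*x^2*y^3*z + y^5*z + y^3*z^3 - x^3*y^2 - x*y^4 + x*y^2*z^2 - 3*x^2*y*z - 5*y^3*z - 2*y*z^3 + x^3 + 4*x*y^2 + x*z^2 + 6*y*z - 3*x

trace(b^-1) = trace(b) = y
apply: trace(b^-2) = trace(b^-1) trace(b) - trace(1) = y^2 - 2
trace(a b^-1) = trace(a) trace(b) - trace(a b) = x*y - z
apply: trace(b^-2 a) = trace(a b^-1) trace(b) - trace(a) = x*y^2 - y*z - x
apply: trace(b^-2 a^-1) = trace(b^-2) trace(a) - trace(b^-2 a) = y*z - x
trace(b a b a) = trace(b a) trace(b a) - trace(1)   [split at repeated b] = z^2 - 2
apply: trace(b a b a^-1) = trace(b a b) trace(a) - trace(b a b a) = x*y*z - x^2 - z^2 + 2
trace(a^-1 b a b a^-1) = trace(b a b a^-1) trace(a) - trace(b a b) = x^2*y*z - x^3 - x*z^2 - y*z + 3*x
apply: trace(b^2 a b) = trace(b) trace(b a b) - trace(b a) = y^2*z - x*y - z
trace(a b a) = trace(a) trace(b a) - trace(b) = x*z - y
apply: trace(b^2 a b a) = trace(b) trace(a b a b) - trace(a b a) = y*z^2 - x*z - y
apply: trace(b a b a^-1 b) = trace(b^2 a b) trace(a) - trace(b^2 a b a) = x*y^2*z - x^2*y - y*z^2 + y
use: trace(b a b a b a) = trace(b a b a) trace(b a) - trace(a b)   [split at repeated b] = z^3 - 3*z
trace(b a b a^-1 b a) = trace(b a b a b) trace(a) - trace(b a b a b a) = x*y*z^2 - x^2*z - z^3 - x*y + 3*z
trace(a^-1 b a b a^-1 b) = trace(b a b a^-1 b) trace(a) - trace(b a b a^-1 b a) = x^2*y^2*z - x^3*y - 2*x*y*z^2 + x^2*z + z^3 + 2*x*y - 3*z
apply: trace(b^-1 a^-1 b a b a^-1) = trace(a^-1 b a b a^-1) trace(b) - trace(a^-1 b a b a^-1 b) = x*y*z^2 - x^2*z - y^2*z - z^3 + x*y + 3*z
apply: trace(a^-1 b a b a^-1 b^-2) = trace(b^-1 a^-1 b a b a^-1) trace(b) - trace(b^-1 a^-1 b a b a^-1 b) = x*y^2*z^2 - 2*x^2*y*z - y^3*z - y*z^3 + x^3 + x*y^2 + x*z^2 + 4*y*z - 3*x
use: trace(a^-1 b^-3 a^-1 b a b) = trace(a^-1 b a b a^-1 b^-2) trace(b) - trace(a^-1 b a b a^-1 b^-1) = x*y^3*z^2 - 2*x^2*y^2*z - y^4*z - y^2*z^3 + x^3*y + x*y^3 + x^2*z + 5*y^2*z + z^3 - 4*x*y - 3*z
trace(b^-2 a^-1 b a b^-1 a^-1 b^-1) = trace(a^-1 b^-3 a^-1 b a) trace(b) - trace(a^-1 b^-3 a^-1 b a b) = -x*y^3*z^2 + 2*x^2*y^2*z + y^4*z + y^2*z^3 - x^3*y - x*y^3 - x^2*z - 4*y^2*z - z^3 + 3*x*y + 3*z
trace(a^-1 b a b^-1 a^-1 b^-1) = trace(b a b^-1 a^-1 b^-1) trace(a) - trace(b a b^-1 a^-1 b^-1 a) = -x*y*z^2 + x^2*z + y^2*z + z^3 - 3*z
trace(a^-1 b a b^-1) = trace(a^-1 b a) trace(b) - trace(a^-1 b a b) = -x*y*z + x^2 + y^2 + z^2 - 2
trace(a^-1 b a b^-1 a^-1) = trace(a^-1 b a b^-1) trace(a) - trace(a^-1 b a b^-1 a) = -x^2*y*z + x^3 + x*y^2 + x*z^2 - 3*x
apply: trace(b^-2 a^-1 b a b^-1 a^-1) = trace(a^-1 b a b^-1 a^-1 b^-1) trace(b) - trace(a^-1 b a b^-1 a^-1) = -x*y^2*z^2 + 2*x^2*y*z + y^3*z + y*z^3 - x^3 - x*y^2 - x*z^2 - 3*y*z + 3*x
trace(b^-1 a^-1 b^-4 a^-1 b a) = trace(b^-2 a^-1 b a b^-1 a^-1 b^-1) trace(b) - trace(b^-2 a^-1 b a b^-1 a^-1) = -x*y^4*z^2 + 2*x^2*y^3*z + y^5*z + y^3*z^3 - x^3*y^2 - x*y^4 + x*y^2*z^2 - 3*x^2*y*z - 5*y^3*z - 2*y*z^3 + x^3 + 4*x*y^2 + x*z^2 + 6*y*z - 3*x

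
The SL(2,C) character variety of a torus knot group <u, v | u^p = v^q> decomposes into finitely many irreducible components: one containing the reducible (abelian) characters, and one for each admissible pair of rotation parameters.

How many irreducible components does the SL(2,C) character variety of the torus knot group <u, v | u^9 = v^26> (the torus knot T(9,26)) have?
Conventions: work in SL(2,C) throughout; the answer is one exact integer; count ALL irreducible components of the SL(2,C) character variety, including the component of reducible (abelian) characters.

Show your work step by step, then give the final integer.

Gamma = < u, v | u^9 = v^26 > (torus knot T(9,26)); the central element u^9 = v^26 acts as +I or -I in any irreducible SL(2,C) representation.
So on each irreducible component the traces are pinned: tr(u) = 2*cos(pi*alpha/9) with 1 <= alpha <= 8, tr(v) = 2*cos(pi*beta/26) with 1 <= beta <= 25.
u^9 = (-1)^alpha I and v^26 = (-1)^beta I must agree, so alpha and beta have equal parity.
count pairs: odd alpha (4 choices) x odd beta (13), plus even alpha (4) x even beta (12): 4*13 + 4*12 = 100.
That is 100 components of irreducible characters, and with the reducible (abelian) component the total is 101.

101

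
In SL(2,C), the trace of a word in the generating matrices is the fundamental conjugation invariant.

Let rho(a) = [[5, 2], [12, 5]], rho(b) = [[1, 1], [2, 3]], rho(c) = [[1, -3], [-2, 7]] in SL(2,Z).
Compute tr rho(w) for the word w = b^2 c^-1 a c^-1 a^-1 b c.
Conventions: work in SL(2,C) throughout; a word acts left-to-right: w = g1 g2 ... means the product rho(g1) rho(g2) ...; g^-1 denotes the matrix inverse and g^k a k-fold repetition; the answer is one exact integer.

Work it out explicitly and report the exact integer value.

10078

rho(b) = [[1, 1], [2, 3]]
... * rho(b) = [[1, 1], [2, 3]]  ->  [[3, 4], [8, 11]]
... * rho(c^-1) = [[7, 3], [2, 1]]  ->  [[29, 13], [78, 35]]
... * rho(a) = [[5, 2], [12, 5]]  ->  [[301, 123], [810, 331]]
... * rho(c^-1) = [[7, 3], [2, 1]]  ->  [[2353, 1026], [6332, 2761]]
... * rho(a^-1) = [[5, -2], [-12, 5]]  ->  [[-547, 424], [-1472, 1141]]
... * rho(b) = [[1, 1], [2, 3]]  ->  [[301, 725], [810, 1951]]
... * rho(c) = [[1, -3], [-2, 7]]  ->  [[-1149, 4172], [-3092, 11227]]
tr = -1149 + 11227 = 10078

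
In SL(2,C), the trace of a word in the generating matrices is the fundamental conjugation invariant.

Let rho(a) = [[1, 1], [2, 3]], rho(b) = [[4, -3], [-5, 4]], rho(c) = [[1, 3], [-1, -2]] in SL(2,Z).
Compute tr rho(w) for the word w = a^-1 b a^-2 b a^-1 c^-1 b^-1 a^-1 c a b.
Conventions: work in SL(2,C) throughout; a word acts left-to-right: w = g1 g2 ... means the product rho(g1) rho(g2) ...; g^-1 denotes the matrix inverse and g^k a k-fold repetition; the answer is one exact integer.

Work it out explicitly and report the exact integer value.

rho(a^-1) = [[3, -1], [-2, 1]]
... * rho(b) = [[4, -3], [-5, 4]]  ->  [[17, -13], [-13, 10]]
... * rho(a^-1) = [[3, -1], [-2, 1]]  ->  [[77, -30], [-59, 23]]
... * rho(a^-1) = [[3, -1], [-2, 1]]  ->  [[291, -107], [-223, 82]]
... * rho(b) = [[4, -3], [-5, 4]]  ->  [[1699, -1301], [-1302, 997]]
... * rho(a^-1) = [[3, -1], [-2, 1]]  ->  [[7699, -3000], [-5900, 2299]]
... * rho(c^-1) = [[-2, -3], [1, 1]]  ->  [[-18398, -26097], [14099, 19999]]
... * rho(b^-1) = [[4, 3], [5, 4]]  ->  [[-204077, -159582], [156391, 122293]]
... * rho(a^-1) = [[3, -1], [-2, 1]]  ->  [[-293067, 44495], [224587, -34098]]
... * rho(c) = [[1, 3], [-1, -2]]  ->  [[-337562, -968191], [258685, 741957]]
... * rho(a) = [[1, 1], [2, 3]]  ->  [[-2273944, -3242135], [1742599, 2484556]]
... * rho(b) = [[4, -3], [-5, 4]]  ->  [[7114899, -6146708], [-5452384, 4710427]]
tr = 7114899 + 4710427 = 11825326

11825326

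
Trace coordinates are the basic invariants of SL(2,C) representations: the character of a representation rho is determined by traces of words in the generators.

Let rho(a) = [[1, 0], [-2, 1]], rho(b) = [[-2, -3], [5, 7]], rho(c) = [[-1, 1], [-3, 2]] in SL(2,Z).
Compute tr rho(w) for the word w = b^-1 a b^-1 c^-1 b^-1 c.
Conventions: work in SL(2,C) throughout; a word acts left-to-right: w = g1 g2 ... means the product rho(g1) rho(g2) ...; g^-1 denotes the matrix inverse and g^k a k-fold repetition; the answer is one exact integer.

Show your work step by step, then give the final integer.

rho(b^-1) = [[7, 3], [-5, -2]]
... * rho(a) = [[1, 0], [-2, 1]]  ->  [[1, 3], [-1, -2]]
... * rho(b^-1) = [[7, 3], [-5, -2]]  ->  [[-8, -3], [3, 1]]
... * rho(c^-1) = [[2, -1], [3, -1]]  ->  [[-25, 11], [9, -4]]
... * rho(b^-1) = [[7, 3], [-5, -2]]  ->  [[-230, -97], [83, 35]]
... * rho(c) = [[-1, 1], [-3, 2]]  ->  [[521, -424], [-188, 153]]
tr = 521 + 153 = 674

674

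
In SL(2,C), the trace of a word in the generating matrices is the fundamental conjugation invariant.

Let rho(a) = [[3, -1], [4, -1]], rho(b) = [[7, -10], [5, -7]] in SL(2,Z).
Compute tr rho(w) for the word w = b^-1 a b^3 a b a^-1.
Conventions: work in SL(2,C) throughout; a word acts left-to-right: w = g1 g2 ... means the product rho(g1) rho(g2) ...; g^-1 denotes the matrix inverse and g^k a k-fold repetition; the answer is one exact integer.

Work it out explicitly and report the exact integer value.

4930

rho(b^-1) = [[-7, 10], [-5, 7]]
... * rho(a) = [[3, -1], [4, -1]]  ->  [[19, -3], [13, -2]]
... * rho(b) = [[7, -10], [5, -7]]  ->  [[118, -169], [81, -116]]
... * rho(b) = [[7, -10], [5, -7]]  ->  [[-19, 3], [-13, 2]]
... * rho(b) = [[7, -10], [5, -7]]  ->  [[-118, 169], [-81, 116]]
... * rho(a) = [[3, -1], [4, -1]]  ->  [[322, -51], [221, -35]]
... * rho(b) = [[7, -10], [5, -7]]  ->  [[1999, -2863], [1372, -1965]]
... * rho(a^-1) = [[-1, 1], [-4, 3]]  ->  [[9453, -6590], [6488, -4523]]
tr = 9453 + -4523 = 4930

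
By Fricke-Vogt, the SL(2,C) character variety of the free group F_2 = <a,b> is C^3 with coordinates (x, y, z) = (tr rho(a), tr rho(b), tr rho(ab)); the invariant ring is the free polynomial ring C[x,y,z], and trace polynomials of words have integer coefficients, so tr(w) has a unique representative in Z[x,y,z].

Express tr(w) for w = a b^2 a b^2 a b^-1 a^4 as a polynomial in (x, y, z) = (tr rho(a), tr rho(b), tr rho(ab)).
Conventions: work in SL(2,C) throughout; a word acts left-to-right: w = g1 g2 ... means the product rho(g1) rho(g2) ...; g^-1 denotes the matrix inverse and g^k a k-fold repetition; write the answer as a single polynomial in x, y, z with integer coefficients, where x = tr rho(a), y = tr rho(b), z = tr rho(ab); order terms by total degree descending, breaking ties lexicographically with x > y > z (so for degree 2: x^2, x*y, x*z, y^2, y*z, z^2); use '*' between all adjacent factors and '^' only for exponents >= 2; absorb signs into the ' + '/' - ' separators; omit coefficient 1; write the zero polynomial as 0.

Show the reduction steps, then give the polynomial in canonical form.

x^5*y^3*z^2 - 2*x^6*y^2*z - x^4*y^4*z - x^4*y^2*z^3 + x^7*y + x^5*y^3 + 2*x^5*y*z^2 - 3*x^3*y^3*z^2 - x^6*z + 9*x^4*y^2*z + 3*x^2*y^4*z + 3*x^2*y^2*z^3 - 7*x^5*y - 3*x^3*y^3 - 7*x^3*y*z^2 + x*y^3*z^2 + 5*x^4*z - 11*x^2*y^2*z - y^4*z - y^2*z^3 + 14*x^3*y + x*y^3 + 4*x*y*z^2 - 6*x^2*z + 3*y^2*z - 6*x*y + z

trace(b a b a) = trace(a b)*trace(a b) - trace(1)  (split on a) = z^2 - 2
trace(b a b) = trace(b)*trace(a b) - trace(a)  (reduce the b square) = y*z - x
trace(a b a b a) = trace(a)*trace(b a b a) - trace(b a b)  (reduce the a square) = x*z^2 - y*z - x
trace(b a b a^3) = trace(a)*trace(a b a b a) - trace(a b a b)  (reduce the a square) = x^2*z^2 - x*y*z - x^2 - z^2 + 2
trace(a^4 b a b) = trace(a)*trace(b a b a^3) - trace(b a b a^2)  (reduce the a square) = x^3*z^2 - x^2*y*z - x^3 - 2*x*z^2 + y*z + 3*x
trace(a b a) = trace(a)*trace(b a) - trace(b)  (reduce the a square) = x*z - y
trace(a^2 b a) = trace(a)*trace(a b a) - trace(a b)  (reduce the a square) = x^2*z - x*y - z
trace(b a^4) = trace(a)*trace(a^2 b a) - trace(a^2 b)  (reduce the a square) = x^3*z - x^2*y - 2*x*z + y
trace(a^4 b a) = trace(a)*trace(b a^4) - trace(b a^3)  (reduce the a square) = x^4*z - x^3*y - 3*x^2*z + 2*x*y + z
trace(a b^2 a^4 b) = trace(b)*trace(a^4 b a b) - trace(a^4 b a)  (reduce the b square) = x^3*y*z^2 - x^4*z - x^2*y^2*z - 2*x*y*z^2 + 3*x^2*z + y^2*z + x*y - z
trace(a^2) = trace(a)*trace(a) - trace(1)  (reduce the a square) = x^2 - 2
trace(a^3) = trace(a)*trace(a^2) - trace(a)  (reduce the a square) = x^3 - 3*x
trace(a^4) = trace(a)*trace(a^3) - trace(a^2)  (reduce the a square) = x^4 - 4*x^2 + 2
trace(a^5) = trace(a)*trace(a^4) - trace(a^3)  (reduce the a square) = x^5 - 5*x^3 + 5*x
trace(a b^2 a^4) = trace(b)*trace(a^5 b) - trace(a^5)  (reduce the b square) = x^4*y*z - x^5 - x^3*y^2 - 3*x^2*y*z + 5*x^3 + 2*x*y^2 + y*z - 5*x
trace(a^2 b^2 a b^2 a^2) = trace(b)*trace(a b^2 a^4 b) - trace(a b^2 a^4)  (reduce the b square) = x^3*y^2*z^2 - 2*x^4*y*z - x^2*y^3*z + x^5 + x^3*y^2 - 2*x*y^2*z^2 + 6*x^2*y*z + y^3*z - 5*x^3 - x*y^2 - 2*y*z + 5*x
trace(a^3 b^2 a b) = trace(b)*trace(a b a^3 b) - trace(a b a^3)  (reduce the b square) = x^2*y*z^2 - x^3*z - x*y^2*z - y*z^2 + 2*x*z + y
trace(a^2 b^2 a) = trace(b)*trace(a^3 b) - trace(a^3)  (reduce the b square) = x^2*y*z - x^3 - x*y^2 - y*z + 3*x
trace(a^2 b^2) = trace(b)*trace(a^2 b) - trace(a^2)  (reduce the b square) = x*y*z - x^2 - y^2 + 2
trace(a^3 b^2 a) = trace(a)*trace(a^2 b^2 a) - trace(a^2 b^2)  (reduce the a square) = x^3*y*z - x^4 - x^2*y^2 - 2*x*y*z + 4*x^2 + y^2 - 2
trace(a^2 b^2 a b^2 a) = trace(b)*trace(a^3 b^2 a b) - trace(a^3 b^2 a)  (reduce the b square) = x^2*y^2*z^2 - 2*x^3*y*z - x*y^3*z + x^4 + x^2*y^2 - y^2*z^2 + 4*x*y*z - 4*x^2 + 2
trace(a^4 b^2 a b^2 a) = trace(a)*trace(a^2 b^2 a b^2 a^2) - trace(a^2 b^2 a b^2 a)  (reduce the a square) = x^4*y^2*z^2 - 2*x^5*y*z - x^3*y^3*z + x^6 + x^4*y^2 - 3*x^2*y^2*z^2 + 8*x^3*y*z + 2*x*y^3*z - 6*x^4 - 2*x^2*y^2 + y^2*z^2 - 6*x*y*z + 9*x^2 - 2
trace(a^5 b^2 a b^2 a) = trace(a)*trace(a^4 b^2 a b^2 a) - trace(a^4 b^2 a b^2)  (reduce the a square) = x^5*y^2*z^2 - 2*x^6*y*z - x^4*y^3*z + x^7 + x^5*y^2 - 4*x^3*y^2*z^2 + 10*x^4*y*z + 3*x^2*y^3*z - 7*x^5 - 3*x^3*y^2 + 3*x*y^2*z^2 - 12*x^2*y*z - y^3*z + 14*x^3 + x*y^2 + 2*y*z - 7*x
trace(a b a b a b) = trace(a b a b)*trace(a b) - trace(b a)  (split on a) = z^3 - 3*z
trace(b a b^2 a b a) = trace(b)*trace(a b a b a b) - trace(a b a b a)  (reduce the b square) = y*z^3 - x*z^2 - 2*y*z + x
trace(a b^2 a b) = trace(b)*trace(a b a b) - trace(a b a)  (reduce the b square) = y*z^2 - x*z - y
trace(b a b^2 a b) = trace(b)*trace(a b^2 a b) - trace(a b^2 a)  (reduce the b square) = y^2*z^2 - 2*x*y*z + x^2 - 2
trace(a b a b^2 a b a) = trace(a)*trace(b a b^2 a b a) - trace(b a b^2 a b)  (reduce the a square) = x*y*z^3 - x^2*z^2 - y^2*z^2 + 2
trace(b a b^2 a b a^3) = trace(a)*trace(a b a b^2 a b a) - trace(a b a b^2 a b)  (reduce the a square) = x^2*y*z^3 - x^3*z^2 - x*y^2*z^2 - y*z^3 + x*z^2 + 2*y*z + x
trace(a b^2 a b a^4 b) = trace(a)*trace(b a b^2 a b a^3) - trace(b a b^2 a b a^2)  (reduce the a square) = x^3*y*z^3 - x^4*z^2 - x^2*y^2*z^2 - 2*x*y*z^3 + 2*x^2*z^2 + y^2*z^2 + 2*x*y*z + x^2 - 2
trace(a b a^5 b) = trace(a)*trace(a b a b a^3) - trace(a b a b a^2)  (reduce the a square) = x^4*z^2 - x^3*y*z - x^4 - 3*x^2*z^2 + 2*x*y*z + 4*x^2 + z^2 - 2
trace(a b a^5) = trace(a)*trace(a^2 b a^3) - trace(a^2 b a^2)  (reduce the a square) = x^5*z - x^4*y - 4*x^3*z + 3*x^2*y + 3*x*z - y
trace(a b^2 a b a^4) = trace(b)*trace(a b a^5 b) - trace(a b a^5)  (reduce the b square) = x^4*y*z^2 - x^5*z - x^3*y^2*z - 3*x^2*y*z^2 + 4*x^3*z + 2*x*y^2*z + x^2*y + y*z^2 - 3*x*z - y
trace(a^3 b^2 a b^2 a b a) = trace(b)*trace(a b^2 a b a^4 b) - trace(a b^2 a b a^4)  (reduce the b square) = x^3*y^2*z^3 - 2*x^4*y*z^2 - x^2*y^3*z^2 + x^5*z + x^3*y^2*z - 2*x*y^2*z^3 + 5*x^2*y*z^2 + y^3*z^2 - 4*x^3*z - y*z^2 + 3*x*z - y
trace(a b a b a^2 b) = trace(a)*trace(b a b a b a) - trace(b a b a b)  (reduce the a square) = x*z^3 - y*z^2 - 2*x*z + y
trace(a b^2 a b a b a) = trace(b)*trace(a b a b a^2 b) - trace(a b a b a^2)  (reduce the b square) = x*y*z^3 - x^2*z^2 - y^2*z^2 - x*y*z + x^2 + y^2 + z^2 - 2
trace(a b a^3 b^2 a b) = trace(a)*trace(a b^2 a b a b a) - trace(a b^2 a b a b)  (reduce the a square) = x^2*y*z^3 - x^3*z^2 - x*y^2*z^2 - x^2*y*z - y*z^3 + x^3 + x*y^2 + 2*x*z^2 + 2*y*z - 3*x
trace(b a^3 b^2) = trace(b)*trace(b a^3 b) - trace(b a^3)  (reduce the b square) = x^2*y^2*z - x^3*y - x*y^3 - x^2*z - y^2*z + 4*x*y + z
trace(a b a^3 b^2 a) = trace(a)*trace(b a^3 b^2 a) - trace(b a^3 b^2)  (reduce the a square) = x^3*y*z^2 - x^4*z - 2*x^2*y^2*z + x^3*y + x*y^3 - x*y*z^2 + 3*x^2*z + y^2*z - 3*x*y - z
trace(a^3 b^2 a b^2 a b) = trace(b)*trace(a b a^3 b^2 a b) - trace(a b a^3 b^2 a)  (reduce the b square) = x^2*y^2*z^3 - 2*x^3*y*z^2 - x*y^3*z^2 + x^4*z + x^2*y^2*z - y^2*z^3 + 3*x*y*z^2 - 3*x^2*z + y^2*z + z
trace(a^5 b^2 a b^2 a b) = trace(a)*trace(a^3 b^2 a b^2 a b a) - trace(a^3 b^2 a b^2 a b)  (reduce the a square) = x^4*y^2*z^3 - 2*x^5*y*z^2 - x^3*y^3*z^2 + x^6*z + x^4*y^2*z - 3*x^2*y^2*z^3 + 7*x^3*y*z^2 + 2*x*y^3*z^2 - 5*x^4*z - x^2*y^2*z + y^2*z^3 - 4*x*y*z^2 + 6*x^2*z - y^2*z - x*y - z
trace(a b^2 a b^2 a b^-1 a^4) = trace(a^5 b^2 a b^2 a)*trace(b) - trace(a^5 b^2 a b^2 a b)  (eliminate b^-1) = x^5*y^3*z^2 - 2*x^6*y^2*z - x^4*y^4*z - x^4*y^2*z^3 + x^7*y + x^5*y^3 + 2*x^5*y*z^2 - 3*x^3*y^3*z^2 - x^6*z + 9*x^4*y^2*z + 3*x^2*y^4*z + 3*x^2*y^2*z^3 - 7*x^5*y - 3*x^3*y^3 - 7*x^3*y*z^2 + x*y^3*z^2 + 5*x^4*z - 11*x^2*y^2*z - y^4*z - y^2*z^3 + 14*x^3*y + x*y^3 + 4*x*y*z^2 - 6*x^2*z + 3*y^2*z - 6*x*y + z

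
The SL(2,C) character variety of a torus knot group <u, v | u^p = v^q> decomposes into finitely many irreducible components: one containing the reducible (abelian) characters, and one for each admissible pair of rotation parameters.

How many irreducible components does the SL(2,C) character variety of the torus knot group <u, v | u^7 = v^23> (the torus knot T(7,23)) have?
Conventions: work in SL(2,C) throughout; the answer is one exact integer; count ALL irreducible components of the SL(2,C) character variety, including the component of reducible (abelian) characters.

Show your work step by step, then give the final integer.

Gamma = < u, v | u^7 = v^23 > (torus knot T(7,23)); the central element u^7 = v^23 acts as +I or -I in any irreducible SL(2,C) representation.
This locks tr(u) to 2*cos(pi*alpha/7), alpha in 1..6, and tr(v) to 2*cos(pi*beta/23), beta in 1..22, on each component of irreducible characters.
u^7 = (-1)^alpha I and v^23 = (-1)^beta I must agree, so alpha and beta have equal parity.
Counting: 3 odd alphas x 11 odd betas + 3 even alphas x 11 even betas = 33 + 33 = 66.
components with irreducible characters: 66; plus the single component of reducible (abelian) characters: total 67.

67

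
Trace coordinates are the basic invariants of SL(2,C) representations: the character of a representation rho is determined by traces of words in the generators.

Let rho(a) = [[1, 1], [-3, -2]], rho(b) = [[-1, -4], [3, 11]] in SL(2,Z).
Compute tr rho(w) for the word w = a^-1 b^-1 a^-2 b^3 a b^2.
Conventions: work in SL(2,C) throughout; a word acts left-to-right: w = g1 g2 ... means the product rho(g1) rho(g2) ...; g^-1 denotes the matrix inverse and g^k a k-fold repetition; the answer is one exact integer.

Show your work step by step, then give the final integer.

rho(a^-1) = [[-2, -1], [3, 1]]
... * rho(b^-1) = [[11, 4], [-3, -1]]  ->  [[-19, -7], [30, 11]]
... * rho(a^-1) = [[-2, -1], [3, 1]]  ->  [[17, 12], [-27, -19]]
... * rho(a^-1) = [[-2, -1], [3, 1]]  ->  [[2, -5], [-3, 8]]
... * rho(b) = [[-1, -4], [3, 11]]  ->  [[-17, -63], [27, 100]]
... * rho(b) = [[-1, -4], [3, 11]]  ->  [[-172, -625], [273, 992]]
... * rho(b) = [[-1, -4], [3, 11]]  ->  [[-1703, -6187], [2703, 9820]]
... * rho(a) = [[1, 1], [-3, -2]]  ->  [[16858, 10671], [-26757, -16937]]
... * rho(b) = [[-1, -4], [3, 11]]  ->  [[15155, 49949], [-24054, -79279]]
... * rho(b) = [[-1, -4], [3, 11]]  ->  [[134692, 488819], [-213783, -775853]]
tr = 134692 + -775853 = -641161

-641161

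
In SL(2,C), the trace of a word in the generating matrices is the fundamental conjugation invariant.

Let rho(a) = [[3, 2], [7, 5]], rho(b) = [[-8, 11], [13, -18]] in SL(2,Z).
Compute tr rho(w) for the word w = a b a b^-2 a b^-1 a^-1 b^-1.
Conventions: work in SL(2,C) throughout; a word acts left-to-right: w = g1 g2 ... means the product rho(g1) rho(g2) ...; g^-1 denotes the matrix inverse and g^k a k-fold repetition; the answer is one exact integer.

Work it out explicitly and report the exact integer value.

rho(a) = [[3, 2], [7, 5]]
... * rho(b) = [[-8, 11], [13, -18]]  ->  [[2, -3], [9, -13]]
... * rho(a) = [[3, 2], [7, 5]]  ->  [[-15, -11], [-64, -47]]
... * rho(b^-1) = [[-18, -11], [-13, -8]]  ->  [[413, 253], [1763, 1080]]
... * rho(b^-1) = [[-18, -11], [-13, -8]]  ->  [[-10723, -6567], [-45774, -28033]]
... * rho(a) = [[3, 2], [7, 5]]  ->  [[-78138, -54281], [-333553, -231713]]
... * rho(b^-1) = [[-18, -11], [-13, -8]]  ->  [[2112137, 1293766], [9016223, 5522787]]
... * rho(a^-1) = [[5, -2], [-7, 3]]  ->  [[1504323, -342976], [6421606, -1464085]]
... * rho(b^-1) = [[-18, -11], [-13, -8]]  ->  [[-22619126, -13803745], [-96555803, -58924986]]
tr = -22619126 + -58924986 = -81544112

-81544112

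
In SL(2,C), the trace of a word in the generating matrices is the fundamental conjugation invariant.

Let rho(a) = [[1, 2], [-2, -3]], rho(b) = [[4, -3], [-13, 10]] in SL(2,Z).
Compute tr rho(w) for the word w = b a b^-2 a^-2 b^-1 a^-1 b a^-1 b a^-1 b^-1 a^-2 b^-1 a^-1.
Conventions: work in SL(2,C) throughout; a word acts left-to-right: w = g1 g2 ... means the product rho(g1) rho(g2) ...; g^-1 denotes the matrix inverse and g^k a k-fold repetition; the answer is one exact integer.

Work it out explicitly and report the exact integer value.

-1603801439490

rho(b) = [[4, -3], [-13, 10]]
... * rho(a) = [[1, 2], [-2, -3]]  ->  [[10, 17], [-33, -56]]
... * rho(b^-1) = [[10, 3], [13, 4]]  ->  [[321, 98], [-1058, -323]]
... * rho(b^-1) = [[10, 3], [13, 4]]  ->  [[4484, 1355], [-14779, -4466]]
... * rho(a^-1) = [[-3, -2], [2, 1]]  ->  [[-10742, -7613], [35405, 25092]]
... * rho(a^-1) = [[-3, -2], [2, 1]]  ->  [[17000, 13871], [-56031, -45718]]
... * rho(b^-1) = [[10, 3], [13, 4]]  ->  [[350323, 106484], [-1154644, -350965]]
... * rho(a^-1) = [[-3, -2], [2, 1]]  ->  [[-838001, -594162], [2762002, 1958323]]
... * rho(b) = [[4, -3], [-13, 10]]  ->  [[4372102, -3427617], [-14410191, 11297224]]
... * rho(a^-1) = [[-3, -2], [2, 1]]  ->  [[-19971540, -12171821], [65825021, 40117606]]
... * rho(b) = [[4, -3], [-13, 10]]  ->  [[78347513, -61803590], [-258228794, 203700997]]
... * rho(a^-1) = [[-3, -2], [2, 1]]  ->  [[-358649719, -218498616], [1182088376, 720158585]]
... * rho(b^-1) = [[10, 3], [13, 4]]  ->  [[-6426979198, -1949943621], [21182945365, 6426899468]]
... * rho(a^-1) = [[-3, -2], [2, 1]]  ->  [[15381050352, 10904014775], [-50695037159, -35938991262]]
... * rho(a^-1) = [[-3, -2], [2, 1]]  ->  [[-24335121506, -19858085929], [80207128953, 65451083056]]
... * rho(b^-1) = [[10, 3], [13, 4]]  ->  [[-501506332137, -152437708234], [1652935369258, 502425719083]]
... * rho(a^-1) = [[-3, -2], [2, 1]]  ->  [[1199643579943, 850574956040], [-3953954669608, -2803445019433]]
tr = 1199643579943 + -2803445019433 = -1603801439490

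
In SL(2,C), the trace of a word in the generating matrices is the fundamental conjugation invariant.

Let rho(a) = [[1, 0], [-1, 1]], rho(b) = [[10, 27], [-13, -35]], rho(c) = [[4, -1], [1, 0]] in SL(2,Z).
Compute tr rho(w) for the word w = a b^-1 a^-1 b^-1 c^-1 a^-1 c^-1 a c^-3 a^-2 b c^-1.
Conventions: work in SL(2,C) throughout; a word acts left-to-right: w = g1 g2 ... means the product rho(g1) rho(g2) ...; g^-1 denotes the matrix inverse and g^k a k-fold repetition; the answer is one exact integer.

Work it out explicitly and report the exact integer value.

-111285390

rho(a) = [[1, 0], [-1, 1]]
... * rho(b^-1) = [[-35, -27], [13, 10]]  ->  [[-35, -27], [48, 37]]
... * rho(a^-1) = [[1, 0], [1, 1]]  ->  [[-62, -27], [85, 37]]
... * rho(b^-1) = [[-35, -27], [13, 10]]  ->  [[1819, 1404], [-2494, -1925]]
... * rho(c^-1) = [[0, 1], [-1, 4]]  ->  [[-1404, 7435], [1925, -10194]]
... * rho(a^-1) = [[1, 0], [1, 1]]  ->  [[6031, 7435], [-8269, -10194]]
... * rho(c^-1) = [[0, 1], [-1, 4]]  ->  [[-7435, 35771], [10194, -49045]]
... * rho(a) = [[1, 0], [-1, 1]]  ->  [[-43206, 35771], [59239, -49045]]
... * rho(c^-1) = [[0, 1], [-1, 4]]  ->  [[-35771, 99878], [49045, -136941]]
... * rho(c^-1) = [[0, 1], [-1, 4]]  ->  [[-99878, 363741], [136941, -498719]]
... * rho(c^-1) = [[0, 1], [-1, 4]]  ->  [[-363741, 1355086], [498719, -1857935]]
... * rho(a^-1) = [[1, 0], [1, 1]]  ->  [[991345, 1355086], [-1359216, -1857935]]
... * rho(a^-1) = [[1, 0], [1, 1]]  ->  [[2346431, 1355086], [-3217151, -1857935]]
... * rho(b) = [[10, 27], [-13, -35]]  ->  [[5848192, 15925627], [-8018355, -21835352]]
... * rho(c^-1) = [[0, 1], [-1, 4]]  ->  [[-15925627, 69550700], [21835352, -95359763]]
tr = -15925627 + -95359763 = -111285390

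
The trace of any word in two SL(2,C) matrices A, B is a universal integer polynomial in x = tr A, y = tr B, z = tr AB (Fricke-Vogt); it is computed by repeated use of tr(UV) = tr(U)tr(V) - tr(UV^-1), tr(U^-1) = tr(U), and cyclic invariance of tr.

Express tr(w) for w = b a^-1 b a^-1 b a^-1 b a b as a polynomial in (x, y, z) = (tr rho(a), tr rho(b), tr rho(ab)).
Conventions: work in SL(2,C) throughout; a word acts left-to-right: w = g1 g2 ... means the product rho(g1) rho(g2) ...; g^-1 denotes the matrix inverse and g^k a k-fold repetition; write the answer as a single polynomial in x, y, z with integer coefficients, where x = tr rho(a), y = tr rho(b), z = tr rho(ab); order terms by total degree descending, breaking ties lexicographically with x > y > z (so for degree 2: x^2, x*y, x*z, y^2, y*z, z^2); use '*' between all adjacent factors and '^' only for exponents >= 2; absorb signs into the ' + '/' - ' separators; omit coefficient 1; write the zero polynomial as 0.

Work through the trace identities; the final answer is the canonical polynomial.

x^3*y^4*z - x^4*y^3 - 3*x^2*y^3*z^2 + 2*x^3*y^2*z + 3*x*y^2*z^3 + x^2*y^3 - x^2*y*z^2 - y*z^4 - 4*x*y^2*z + 2*x^2*y + 3*y*z^2 - x*z - y

tr(b a b) = tr(b) tr(a b) - tr(a) = y*z - x
tr(b^2 a b) = tr(b) tr(b a b) - tr(b a) = y^2*z - x*y - z
tr(a b^4) = tr(b) tr(b^2 a b) - tr(b^2 a) = y^3*z - x*y^2 - 2*y*z + x
tr(b a b^4) = tr(b) tr(a b^4) - tr(a b^3) = y^4*z - x*y^3 - 3*y^2*z + 2*x*y + z
tr(a b a b) = tr(a b) tr(a b) - tr(1) = z^2 - 2
tr(a b a) = tr(a) tr(b a) - tr(b) = x*z - y
tr(a b a b^2) = tr(b) tr(a b a b) - tr(a b a) = y*z^2 - x*z - y
tr(b a b a b^2) = tr(b) tr(a b a b^2) - tr(a b a b) = y^2*z^2 - x*y*z - y^2 - z^2 + 2
tr(b a b^4 a) = tr(b) tr(b a b a b^2) - tr(b a b a b) = y^3*z^2 - x*y^2*z - y^3 - 2*y*z^2 + x*z + 3*y
tr(b a^-1 b a b^3) = tr(b a b^4) tr(a) - tr(b a b^4 a) = x*y^4*z - x^2*y^3 - y^3*z^2 - 2*x*y^2*z + 2*x^2*y + y^3 + 2*y*z^2 - 3*y
tr(b^2) = tr(b) tr(b) - tr(1) = y^2 - 2
tr(b^3) = tr(b) tr(b^2) - tr(b) = y^3 - 3*y
tr(a b^3 a) = tr(a) tr(b^3 a) - tr(b^3) = x*y^2*z - x^2*y - y^3 - x*z + 3*y
tr(b a b^3 a b) = tr(b) tr(a b^3 a b) - tr(a b^3 a) = y^3*z^2 - 2*x*y^2*z + x^2*y - y*z^2 + x*z - y
tr(a b a b a b) = tr(a b a b) tr(a b) - tr(b a) = z^3 - 3*z
tr(a b a b a) = tr(a) tr(b a b a) - tr(b a b) = x*z^2 - y*z - x
tr(b a b a b a b) = tr(b) tr(a b a b a b) - tr(a b a b a) = y*z^3 - x*z^2 - 2*y*z + x
tr(b a b^3 a b a) = tr(b) tr(b a b a b a b) - tr(b a b a b a) = y^2*z^3 - x*y*z^2 - 2*y^2*z - z^3 + x*y + 3*z
tr(b a^-1 b a b^3 a) = tr(b a b^3 a b) tr(a) - tr(b a b^3 a b a) = x*y^3*z^2 - 2*x^2*y^2*z - y^2*z^3 + x^3*y + x^2*z + 2*y^2*z + z^3 - 2*x*y - 3*z
tr(b a^-1 b a^-1 b a b^2) = tr(b a^-1 b a b^3) tr(a) - tr(b a^-1 b a b^3 a) = x^2*y^4*z - x^3*y^3 - 2*x*y^3*z^2 + y^2*z^3 + x^3*y + x*y^3 + 2*x*y*z^2 - x^2*z - 2*y^2*z - z^3 - x*y + 3*z
tr(a^2 b a) = tr(a) tr(b a^2) - tr(b a) = x^2*z - x*y - z
tr(a b a b^2 a) = tr(b) tr(a^2 b a b) - tr(a^2 b a) = x*y*z^2 - x^2*z - y^2*z + z
tr(b^2 a b^2 a b a) = tr(b) tr(a b a b^2 a b) - tr(a b a b^2 a) = y^2*z^3 - 2*x*y*z^2 + x^2*z - y^2*z + x*y - z
tr(b a b^2 a b a^-1 b) = tr(b^2 a b^2 a b) tr(a) - tr(b^2 a b^2 a b a) = x*y^3*z^2 - 2*x^2*y^2*z - y^2*z^3 + x^3*y + x*y*z^2 + y^2*z - 2*x*y + z
tr(a b a b a b a b) = tr(b a b a) tr(b a b a) - tr(1) = z^4 - 4*z^2 + 2
tr(a b a b a b a) = tr(a) tr(b a b a b a) - tr(b a b a b) = x*z^3 - y*z^2 - 2*x*z + y
tr(b a b a b^2 a b a) = tr(b) tr(a b a b a b a b) - tr(a b a b a b a) = y*z^4 - x*z^3 - 3*y*z^2 + 2*x*z + y
tr(b a b^2 a b a^-1 b a) = tr(b a b a b^2 a b) tr(a) - tr(b a b a b^2 a b a) = x*y^2*z^3 - 2*x^2*y*z^2 - y*z^4 + x^3*z - x*y^2*z + x*z^3 + x^2*y + 3*y*z^2 - 3*x*z - y
tr(b a^-1 b a^-1 b a b^2 a) = tr(b a b^2 a b a^-1 b) tr(a) - tr(b a b^2 a b a^-1 b a) = x^2*y^3*z^2 - 2*x^3*y^2*z - 2*x*y^2*z^3 + x^4*y + 3*x^2*y*z^2 + y*z^4 - x^3*z + 2*x*y^2*z - x*z^3 - 3*x^2*y - 3*y*z^2 + 4*x*z + y
tr(b a^-1 b a^-1 b a^-1 b a b) = tr(b a^-1 b a^-1 b a b^2) tr(a) - tr(b a^-1 b a^-1 b a b^2 a) = x^3*y^4*z - x^4*y^3 - 3*x^2*y^3*z^2 + 2*x^3*y^2*z + 3*x*y^2*z^3 + x^2*y^3 - x^2*y*z^2 - y*z^4 - 4*x*y^2*z + 2*x^2*y + 3*y*z^2 - x*z - y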